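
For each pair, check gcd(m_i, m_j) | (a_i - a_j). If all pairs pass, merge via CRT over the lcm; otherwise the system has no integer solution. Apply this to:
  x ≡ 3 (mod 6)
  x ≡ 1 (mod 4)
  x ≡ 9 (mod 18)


Moduli 6, 4, 18 are not pairwise coprime, so CRT works modulo lcm(m_i) when all pairwise compatibility conditions hold.
Pairwise compatibility: gcd(m_i, m_j) must divide a_i - a_j for every pair.
Merge one congruence at a time:
  Start: x ≡ 3 (mod 6).
  Combine with x ≡ 1 (mod 4): gcd(6, 4) = 2; 1 - 3 = -2, which IS divisible by 2, so compatible.
    Write x = 3 + 6·t and substitute into x ≡ 1 (mod 4): 6·t ≡ 1 − 3 = -2 (mod 4).
    Divide the congruence (and modulus) by g = 2: 3·t ≡ -1 (mod 2).
    Reduce coefficients mod 2: 1·t ≡ 1 (mod 2).
    So t ≡ 1 (mod 2).
    Then x = 3 + 6·1 = 9, valid modulo lcm(6, 4) = 12: x ≡ 9 (mod 12).
  Combine with x ≡ 9 (mod 18): gcd(12, 18) = 6; 9 - 9 = 0, which IS divisible by 6, so compatible.
    Write x = 9 + 12·t and substitute into x ≡ 9 (mod 18): 12·t ≡ 9 − 9 = 0 (mod 18).
    Divide the congruence (and modulus) by g = 6: 2·t ≡ 0 (mod 3).
    The inverse of 2 mod 3 is 2 (since 2·2 = 4 = 1·3 + 1), so t ≡ 2·0 = 0 ≡ 0 (mod 3).
    Then x = 9 + 12·0 = 9, valid modulo lcm(12, 18) = 36: x ≡ 9 (mod 36).
Verify: 9 mod 6 = 3, 9 mod 4 = 1, 9 mod 18 = 9.

x ≡ 9 (mod 36).


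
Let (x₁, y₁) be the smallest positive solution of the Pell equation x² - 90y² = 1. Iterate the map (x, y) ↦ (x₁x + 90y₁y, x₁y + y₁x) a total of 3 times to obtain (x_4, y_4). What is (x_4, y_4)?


Step 1: Find the fundamental solution (x₁, y₁) of x² - 90y² = 1.
  Expand √90 as a continued fraction. a₀ = ⌊√90⌋ = 9; iterate m_{k+1} = d_k·a_k − m_k, d_{k+1} = (90 − m_{k+1}²)/d_k, a_{k+1} = ⌊(a₀ + m_{k+1})/d_{k+1}⌋ (starting m₀ = 0, d₀ = 1), with convergents p_k = a_k·p_{k-1} + p_{k-2}, q_k = a_k·q_{k-1} + q_{k-2} (p₋₁ = 1, q₋₁ = 0):
  k = 0: a₀ = 9; p₀/q₀ = 9/1; p₀² − 90·q₀² = 81 − 90 = -9.
  k = 1: m = 9, d = 9, a = ⌊(9 + 9)/9⌋ = 2; p/q = (2·9 + 1)/(2·1 + 0) = 19/2; p² − 90·q² = 361 − 360 = 1.
  The first convergent with p² − 90·q² = 1 gives the fundamental solution (x₁, y₁) = (19, 2).
Step 2: Apply the recurrence (x_{n+1}, y_{n+1}) = (x₁x_n + 90y₁y_n, x₁y_n + y₁x_n) repeatedly.
  From (x_1, y_1) = (19, 2): x_2 = 19·19 + 90·2·2 = 721; y_2 = 19·2 + 2·19 = 76.
  From (x_2, y_2) = (721, 76): x_3 = 19·721 + 90·2·76 = 27379; y_3 = 19·76 + 2·721 = 2886.
  From (x_3, y_3) = (27379, 2886): x_4 = 19·27379 + 90·2·2886 = 1039681; y_4 = 19·2886 + 2·27379 = 109592.
Step 3: Verify x_4² - 90·y_4² = 1080936581761 - 1080936581760 = 1 (should be 1). ✓

(x_1, y_1) = (19, 2); (x_4, y_4) = (1039681, 109592).


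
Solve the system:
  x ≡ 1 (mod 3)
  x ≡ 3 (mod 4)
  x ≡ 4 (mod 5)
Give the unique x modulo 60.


Moduli 3, 4, 5 are pairwise coprime; by CRT there is a unique solution modulo M = 3 · 4 · 5 = 60.
Solve pairwise, accumulating the modulus:
  Start with x ≡ 1 (mod 3).
  Combine with x ≡ 3 (mod 4): since gcd(3, 4) = 1, we get a unique residue mod 12.
    Write x = 1 + 3·t and substitute into x ≡ 3 (mod 4): 3·t ≡ 3 − 1 = 2 (mod 4).
    The inverse of 3 mod 4 is 3 (since 3·3 = 9 = 2·4 + 1), so t ≡ 3·2 = 6 ≡ 2 (mod 4).
    Then x = 1 + 3·2 = 7, valid modulo lcm(3, 4) = 12: x ≡ 7 (mod 12).
  Combine with x ≡ 4 (mod 5): since gcd(12, 5) = 1, we get a unique residue mod 60.
    Write x = 7 + 12·t and substitute into x ≡ 4 (mod 5): 12·t ≡ 4 − 7 = -3 (mod 5).
    Reduce coefficients mod 5: 2·t ≡ 2 (mod 5).
    The inverse of 2 mod 5 is 3 (since 2·3 = 6 = 1·5 + 1), so t ≡ 3·2 = 6 ≡ 1 (mod 5).
    Then x = 7 + 12·1 = 19, valid modulo lcm(12, 5) = 60: x ≡ 19 (mod 60).
Verify: 19 mod 3 = 1 ✓, 19 mod 4 = 3 ✓, 19 mod 5 = 4 ✓.

x ≡ 19 (mod 60).


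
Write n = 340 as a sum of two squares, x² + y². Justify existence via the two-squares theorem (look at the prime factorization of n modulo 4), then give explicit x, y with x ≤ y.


Step 1: Factor n = 340 = 2^2 · 5 · 17.
Step 2: Check the mod-4 condition on each prime factor: 2 = 2 (special); 5 ≡ 1 (mod 4), exponent 1; 17 ≡ 1 (mod 4), exponent 1.
All primes ≡ 3 (mod 4) appear to even exponent (or don't appear), so by the two-squares theorem n IS expressible as a sum of two squares.
Step 3: Build a representation. Group n = k² · m with k = 2 and m = 5 · 17 = 85 (a product of primes ≡ 1 (mod 4)); a representation of m scales to one of n via (k·x)² + (k·y)² = k²(x² + y²). Each prime p ≡ 1 (mod 4) is itself a sum of two squares; find a² by testing p − a² for a perfect square:
  5: 5 − 1² = 4 = 2² ⇒ 5 = 1² + 2².
  17: 17 − 1² = 16 = 4² ⇒ 17 = 1² + 4².
  Combine using the Brahmagupta–Fibonacci identity (a² + b²)(c² + d²) = (ac − bd)² + (ad + bc)² = (ac + bd)² + (ad − bc)²:
  5 · 17 = 85: from (1² + 2²)(1² + 4²), take (1·1 − 2·4, 1·4 + 2·1) = (1 − 8, 4 + 2) = (-7, 6); dropping signs (only squares matter) gives (7, 6); check 7² + 6² = 49 + 36 = 85 ✓.
  Scale by k = 2: (2·7, 2·6) = (14, 12).
Step 4: Order so x ≤ y and verify: 12² + 14² = 144 + 196 = 340 = n. ✓

n = 340 = 12² + 14² (one valid representation with x ≤ y).


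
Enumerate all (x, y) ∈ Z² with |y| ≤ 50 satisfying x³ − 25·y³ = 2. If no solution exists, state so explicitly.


The equation is x³ - 25y³ = 2. For fixed y, x³ = 25·y³ + 2, so a solution requires the RHS to be a perfect cube.
Strategy: iterate y from -50 to 50, compute RHS = 25·y³ + 2, and check whether it is a (positive or negative) perfect cube.
Check small values of y:
  y = 0: RHS = 2 is not a perfect cube.
  y = 1: RHS = 27 = (3)³ ⇒ x = 3 works.
  y = -1: RHS = -23 is not a perfect cube.
  y = 2: RHS = 202 is not a perfect cube.
  y = -2: RHS = -198 is not a perfect cube.
  y = 3: RHS = 677 is not a perfect cube.
  y = -3: RHS = -673 is not a perfect cube.
Continuing the search up to |y| = 50 finds no further solutions beyond those listed.
Collected solutions: (3, 1).

Solutions (with |y| ≤ 50): (3, 1).


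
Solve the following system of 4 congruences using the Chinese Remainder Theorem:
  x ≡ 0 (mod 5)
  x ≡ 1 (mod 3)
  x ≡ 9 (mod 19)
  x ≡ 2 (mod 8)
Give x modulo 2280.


Product of moduli M = 5 · 3 · 19 · 8 = 2280.
Merge one congruence at a time:
  Start: x ≡ 0 (mod 5).
  Combine with x ≡ 1 (mod 3); new modulus lcm = 15.
    Write x = 0 + 5·t and substitute into x ≡ 1 (mod 3): 5·t ≡ 1 − 0 = 1 (mod 3).
    Reduce coefficients mod 3: 2·t ≡ 1 (mod 3).
    The inverse of 2 mod 3 is 2 (since 2·2 = 4 = 1·3 + 1), so t ≡ 2·1 = 2 ≡ 2 (mod 3).
    Then x = 0 + 5·2 = 10, valid modulo lcm(5, 3) = 15: x ≡ 10 (mod 15).
  Combine with x ≡ 9 (mod 19); new modulus lcm = 285.
    Write x = 10 + 15·t and substitute into x ≡ 9 (mod 19): 15·t ≡ 9 − 10 = -1 (mod 19).
    Reduce coefficients mod 19: 15·t ≡ 18 (mod 19).
    The inverse of 15 mod 19 is 14 (since 15·14 = 210 = 11·19 + 1), so t ≡ 14·18 = 252 ≡ 5 (mod 19).
    Then x = 10 + 15·5 = 85, valid modulo lcm(15, 19) = 285: x ≡ 85 (mod 285).
  Combine with x ≡ 2 (mod 8); new modulus lcm = 2280.
    Write x = 85 + 285·t and substitute into x ≡ 2 (mod 8): 285·t ≡ 2 − 85 = -83 (mod 8).
    Reduce coefficients mod 8: 5·t ≡ 5 (mod 8).
    The inverse of 5 mod 8 is 5 (since 5·5 = 25 = 3·8 + 1), so t ≡ 5·5 = 25 ≡ 1 (mod 8).
    Then x = 85 + 285·1 = 370, valid modulo lcm(285, 8) = 2280: x ≡ 370 (mod 2280).
Verify against each original: 370 mod 5 = 0, 370 mod 3 = 1, 370 mod 19 = 9, 370 mod 8 = 2.

x ≡ 370 (mod 2280).


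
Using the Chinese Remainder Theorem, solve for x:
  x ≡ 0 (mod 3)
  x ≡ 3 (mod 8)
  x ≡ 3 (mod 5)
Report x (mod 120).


Moduli 3, 8, 5 are pairwise coprime; by CRT there is a unique solution modulo M = 3 · 8 · 5 = 120.
Solve pairwise, accumulating the modulus:
  Start with x ≡ 0 (mod 3).
  Combine with x ≡ 3 (mod 8): since gcd(3, 8) = 1, we get a unique residue mod 24.
    Write x = 0 + 3·t and substitute into x ≡ 3 (mod 8): 3·t ≡ 3 − 0 = 3 (mod 8).
    The inverse of 3 mod 8 is 3 (since 3·3 = 9 = 1·8 + 1), so t ≡ 3·3 = 9 ≡ 1 (mod 8).
    Then x = 0 + 3·1 = 3, valid modulo lcm(3, 8) = 24: x ≡ 3 (mod 24).
  Combine with x ≡ 3 (mod 5): since gcd(24, 5) = 1, we get a unique residue mod 120.
    Write x = 3 + 24·t and substitute into x ≡ 3 (mod 5): 24·t ≡ 3 − 3 = 0 (mod 5).
    Reduce coefficients mod 5: 4·t ≡ 0 (mod 5).
    The inverse of 4 mod 5 is 4 (since 4·4 = 16 = 3·5 + 1), so t ≡ 4·0 = 0 ≡ 0 (mod 5).
    Then x = 3 + 24·0 = 3, valid modulo lcm(24, 5) = 120: x ≡ 3 (mod 120).
Verify: 3 mod 3 = 0 ✓, 3 mod 8 = 3 ✓, 3 mod 5 = 3 ✓.

x ≡ 3 (mod 120).


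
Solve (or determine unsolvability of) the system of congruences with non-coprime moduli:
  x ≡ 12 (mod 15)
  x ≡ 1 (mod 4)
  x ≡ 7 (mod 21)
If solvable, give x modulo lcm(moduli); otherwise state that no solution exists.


Moduli 15, 4, 21 are not pairwise coprime, so CRT works modulo lcm(m_i) when all pairwise compatibility conditions hold.
Pairwise compatibility: gcd(m_i, m_j) must divide a_i - a_j for every pair.
Merge one congruence at a time:
  Start: x ≡ 12 (mod 15).
  Combine with x ≡ 1 (mod 4): gcd(15, 4) = 1; 1 - 12 = -11, which IS divisible by 1, so compatible.
    Write x = 12 + 15·t and substitute into x ≡ 1 (mod 4): 15·t ≡ 1 − 12 = -11 (mod 4).
    Reduce coefficients mod 4: 3·t ≡ 1 (mod 4).
    The inverse of 3 mod 4 is 3 (since 3·3 = 9 = 2·4 + 1), so t ≡ 3·1 = 3 ≡ 3 (mod 4).
    Then x = 12 + 15·3 = 57, valid modulo lcm(15, 4) = 60: x ≡ 57 (mod 60).
  Combine with x ≡ 7 (mod 21): gcd(60, 21) = 3, and 7 - 57 = -50 is NOT divisible by 3.
    ⇒ system is inconsistent (no integer solution).

No solution (the system is inconsistent).


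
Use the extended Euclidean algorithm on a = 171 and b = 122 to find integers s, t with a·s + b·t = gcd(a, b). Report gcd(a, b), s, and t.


Euclidean algorithm on (171, 122) — divide until remainder is 0:
  171 = 1 · 122 + 49
  122 = 2 · 49 + 24
  49 = 2 · 24 + 1
  24 = 24 · 1 + 0
gcd(171, 122) = 1.
Track Bezout coefficients alongside the remainders: start with r₀ = 171 = a·1 + b·0 (s = 1, t = 0) and r₁ = 122 = a·0 + b·1 (s = 0, t = 1); each new remainder r_{k+1} = r_{k-1} − q_k·r_k inherits s_{k+1} = s_{k-1} − q_k·s_k, t_{k+1} = t_{k-1} − q_k·t_k, so r_k = a·s_k + b·t_k at every step:
  q = 1: r = 49, s = 1 − 1·0 = 1, t = 0 − 1·1 = -1  (check: 171·1 + 122·(-1) = 49)
  q = 2: r = 24, s = 0 − 2·1 = -2, t = 1 − 2·(-1) = 3  (check: 171·(-2) + 122·3 = 24)
  q = 2: r = 1, s = 1 − 2·(-2) = 5, t = -1 − 2·3 = -7  (check: 171·5 + 122·(-7) = 1)
The row with r = 1 (the gcd) gives the Bezout coefficients s = 5, t = -7.
Result: 171 · (5) + 122 · (-7) = 1.

gcd(171, 122) = 1; s = 5, t = -7 (check: 171·5 + 122·(-7) = 1).


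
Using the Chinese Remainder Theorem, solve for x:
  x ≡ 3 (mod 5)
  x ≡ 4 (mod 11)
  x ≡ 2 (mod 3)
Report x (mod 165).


Moduli 5, 11, 3 are pairwise coprime; by CRT there is a unique solution modulo M = 5 · 11 · 3 = 165.
Solve pairwise, accumulating the modulus:
  Start with x ≡ 3 (mod 5).
  Combine with x ≡ 4 (mod 11): since gcd(5, 11) = 1, we get a unique residue mod 55.
    Write x = 3 + 5·t and substitute into x ≡ 4 (mod 11): 5·t ≡ 4 − 3 = 1 (mod 11).
    The inverse of 5 mod 11 is 9 (since 5·9 = 45 = 4·11 + 1), so t ≡ 9·1 = 9 ≡ 9 (mod 11).
    Then x = 3 + 5·9 = 48, valid modulo lcm(5, 11) = 55: x ≡ 48 (mod 55).
  Combine with x ≡ 2 (mod 3): since gcd(55, 3) = 1, we get a unique residue mod 165.
    Write x = 48 + 55·t and substitute into x ≡ 2 (mod 3): 55·t ≡ 2 − 48 = -46 (mod 3).
    Reduce coefficients mod 3: 1·t ≡ 2 (mod 3).
    So t ≡ 2 (mod 3).
    Then x = 48 + 55·2 = 158, valid modulo lcm(55, 3) = 165: x ≡ 158 (mod 165).
Verify: 158 mod 5 = 3 ✓, 158 mod 11 = 4 ✓, 158 mod 3 = 2 ✓.

x ≡ 158 (mod 165).


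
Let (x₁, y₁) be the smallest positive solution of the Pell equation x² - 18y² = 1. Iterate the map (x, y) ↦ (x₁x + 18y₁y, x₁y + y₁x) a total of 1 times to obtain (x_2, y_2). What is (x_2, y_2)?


Step 1: Find the fundamental solution (x₁, y₁) of x² - 18y² = 1.
  Expand √18 as a continued fraction. a₀ = ⌊√18⌋ = 4; iterate m_{k+1} = d_k·a_k − m_k, d_{k+1} = (18 − m_{k+1}²)/d_k, a_{k+1} = ⌊(a₀ + m_{k+1})/d_{k+1}⌋ (starting m₀ = 0, d₀ = 1), with convergents p_k = a_k·p_{k-1} + p_{k-2}, q_k = a_k·q_{k-1} + q_{k-2} (p₋₁ = 1, q₋₁ = 0):
  k = 0: a₀ = 4; p₀/q₀ = 4/1; p₀² − 18·q₀² = 16 − 18 = -2.
  k = 1: m = 4, d = 2, a = ⌊(4 + 4)/2⌋ = 4; p/q = (4·4 + 1)/(4·1 + 0) = 17/4; p² − 18·q² = 289 − 288 = 1.
  The first convergent with p² − 18·q² = 1 gives the fundamental solution (x₁, y₁) = (17, 4).
Step 2: Apply the recurrence (x_{n+1}, y_{n+1}) = (x₁x_n + 18y₁y_n, x₁y_n + y₁x_n) repeatedly.
  From (x_1, y_1) = (17, 4): x_2 = 17·17 + 18·4·4 = 577; y_2 = 17·4 + 4·17 = 136.
Step 3: Verify x_2² - 18·y_2² = 332929 - 332928 = 1 (should be 1). ✓

(x_1, y_1) = (17, 4); (x_2, y_2) = (577, 136).


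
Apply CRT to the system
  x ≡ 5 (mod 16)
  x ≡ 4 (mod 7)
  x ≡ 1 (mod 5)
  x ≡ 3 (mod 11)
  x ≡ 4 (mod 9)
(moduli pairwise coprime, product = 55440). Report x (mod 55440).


Product of moduli M = 16 · 7 · 5 · 11 · 9 = 55440.
Merge one congruence at a time:
  Start: x ≡ 5 (mod 16).
  Combine with x ≡ 4 (mod 7); new modulus lcm = 112.
    Write x = 5 + 16·t and substitute into x ≡ 4 (mod 7): 16·t ≡ 4 − 5 = -1 (mod 7).
    Reduce coefficients mod 7: 2·t ≡ 6 (mod 7).
    The inverse of 2 mod 7 is 4 (since 2·4 = 8 = 1·7 + 1), so t ≡ 4·6 = 24 ≡ 3 (mod 7).
    Then x = 5 + 16·3 = 53, valid modulo lcm(16, 7) = 112: x ≡ 53 (mod 112).
  Combine with x ≡ 1 (mod 5); new modulus lcm = 560.
    Write x = 53 + 112·t and substitute into x ≡ 1 (mod 5): 112·t ≡ 1 − 53 = -52 (mod 5).
    Reduce coefficients mod 5: 2·t ≡ 3 (mod 5).
    The inverse of 2 mod 5 is 3 (since 2·3 = 6 = 1·5 + 1), so t ≡ 3·3 = 9 ≡ 4 (mod 5).
    Then x = 53 + 112·4 = 501, valid modulo lcm(112, 5) = 560: x ≡ 501 (mod 560).
  Combine with x ≡ 3 (mod 11); new modulus lcm = 6160.
    Write x = 501 + 560·t and substitute into x ≡ 3 (mod 11): 560·t ≡ 3 − 501 = -498 (mod 11).
    Reduce coefficients mod 11: 10·t ≡ 8 (mod 11).
    The inverse of 10 mod 11 is 10 (since 10·10 = 100 = 9·11 + 1), so t ≡ 10·8 = 80 ≡ 3 (mod 11).
    Then x = 501 + 560·3 = 2181, valid modulo lcm(560, 11) = 6160: x ≡ 2181 (mod 6160).
  Combine with x ≡ 4 (mod 9); new modulus lcm = 55440.
    Write x = 2181 + 6160·t and substitute into x ≡ 4 (mod 9): 6160·t ≡ 4 − 2181 = -2177 (mod 9).
    Reduce coefficients mod 9: 4·t ≡ 1 (mod 9).
    The inverse of 4 mod 9 is 7 (since 4·7 = 28 = 3·9 + 1), so t ≡ 7·1 = 7 ≡ 7 (mod 9).
    Then x = 2181 + 6160·7 = 45301, valid modulo lcm(6160, 9) = 55440: x ≡ 45301 (mod 55440).
Verify against each original: 45301 mod 16 = 5, 45301 mod 7 = 4, 45301 mod 5 = 1, 45301 mod 11 = 3, 45301 mod 9 = 4.

x ≡ 45301 (mod 55440).


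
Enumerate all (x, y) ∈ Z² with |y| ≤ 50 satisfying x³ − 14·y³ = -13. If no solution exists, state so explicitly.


The equation is x³ - 14y³ = -13. For fixed y, x³ = 14·y³ − 13, so a solution requires the RHS to be a perfect cube.
Strategy: iterate y from -50 to 50, compute RHS = 14·y³ − 13, and check whether it is a (positive or negative) perfect cube.
Check small values of y:
  y = 0: RHS = -13 is not a perfect cube.
  y = 1: RHS = 1 = (1)³ ⇒ x = 1 works.
  y = -1: RHS = -27 = (-3)³ ⇒ x = -3 works.
  y = 2: RHS = 99 is not a perfect cube.
  y = -2: RHS = -125 = (-5)³ ⇒ x = -5 works.
  y = 3: RHS = 365 is not a perfect cube.
  y = -3: RHS = -391 is not a perfect cube.
Continuing the search up to |y| = 50 finds no further solutions beyond those listed.
Collected solutions: (1, 1), (-3, -1), (-5, -2).

Solutions (with |y| ≤ 50): (1, 1), (-3, -1), (-5, -2).


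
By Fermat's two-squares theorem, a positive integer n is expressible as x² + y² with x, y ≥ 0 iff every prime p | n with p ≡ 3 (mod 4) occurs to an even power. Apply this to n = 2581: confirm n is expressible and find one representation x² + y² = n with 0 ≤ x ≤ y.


Step 1: Factor n = 2581 = 29 · 89.
Step 2: Check the mod-4 condition on each prime factor: 29 ≡ 1 (mod 4), exponent 1; 89 ≡ 1 (mod 4), exponent 1.
All primes ≡ 3 (mod 4) appear to even exponent (or don't appear), so by the two-squares theorem n IS expressible as a sum of two squares.
Step 3: Build a representation. Here n = 29 · 89 is a product of primes ≡ 1 (mod 4). Each prime p ≡ 1 (mod 4) is itself a sum of two squares; find a² by testing p − a² for a perfect square:
  29: 29 − 1² = 28, 29 − 2² = 25 = 5² ⇒ 29 = 2² + 5².
  89: 89 − 1² = 88, 89 − 2² = 85, 89 − 3² = 80, 89 − 4² = 73, 89 − 5² = 64 = 8² ⇒ 89 = 5² + 8².
  Combine using the Brahmagupta–Fibonacci identity (a² + b²)(c² + d²) = (ac − bd)² + (ad + bc)² = (ac + bd)² + (ad − bc)²:
  29 · 89 = 2581: from (2² + 5²)(5² + 8²), take (2·5 − 5·8, 2·8 + 5·5) = (10 − 40, 16 + 25) = (-30, 41); dropping signs (only squares matter) gives (30, 41); check 30² + 41² = 900 + 1681 = 2581 ✓.
Step 4: Order so x ≤ y and verify: 30² + 41² = 900 + 1681 = 2581 = n. ✓

n = 2581 = 30² + 41² (one valid representation with x ≤ y).


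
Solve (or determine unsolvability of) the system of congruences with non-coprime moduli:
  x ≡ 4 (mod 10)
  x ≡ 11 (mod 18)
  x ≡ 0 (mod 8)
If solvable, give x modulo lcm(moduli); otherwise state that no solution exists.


Moduli 10, 18, 8 are not pairwise coprime, so CRT works modulo lcm(m_i) when all pairwise compatibility conditions hold.
Pairwise compatibility: gcd(m_i, m_j) must divide a_i - a_j for every pair.
Merge one congruence at a time:
  Start: x ≡ 4 (mod 10).
  Combine with x ≡ 11 (mod 18): gcd(10, 18) = 2, and 11 - 4 = 7 is NOT divisible by 2.
    ⇒ system is inconsistent (no integer solution).

No solution (the system is inconsistent).


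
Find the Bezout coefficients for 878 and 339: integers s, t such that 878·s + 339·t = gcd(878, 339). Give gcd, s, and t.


Euclidean algorithm on (878, 339) — divide until remainder is 0:
  878 = 2 · 339 + 200
  339 = 1 · 200 + 139
  200 = 1 · 139 + 61
  139 = 2 · 61 + 17
  61 = 3 · 17 + 10
  17 = 1 · 10 + 7
  10 = 1 · 7 + 3
  7 = 2 · 3 + 1
  3 = 3 · 1 + 0
gcd(878, 339) = 1.
Track Bezout coefficients alongside the remainders: start with r₀ = 878 = a·1 + b·0 (s = 1, t = 0) and r₁ = 339 = a·0 + b·1 (s = 0, t = 1); each new remainder r_{k+1} = r_{k-1} − q_k·r_k inherits s_{k+1} = s_{k-1} − q_k·s_k, t_{k+1} = t_{k-1} − q_k·t_k, so r_k = a·s_k + b·t_k at every step:
  q = 2: r = 200, s = 1 − 2·0 = 1, t = 0 − 2·1 = -2  (check: 878·1 + 339·(-2) = 200)
  q = 1: r = 139, s = 0 − 1·1 = -1, t = 1 − 1·(-2) = 3  (check: 878·(-1) + 339·3 = 139)
  q = 1: r = 61, s = 1 − 1·(-1) = 2, t = -2 − 1·3 = -5  (check: 878·2 + 339·(-5) = 61)
  q = 2: r = 17, s = -1 − 2·2 = -5, t = 3 − 2·(-5) = 13  (check: 878·(-5) + 339·13 = 17)
  q = 3: r = 10, s = 2 − 3·(-5) = 17, t = -5 − 3·13 = -44  (check: 878·17 + 339·(-44) = 10)
  q = 1: r = 7, s = -5 − 1·17 = -22, t = 13 − 1·(-44) = 57  (check: 878·(-22) + 339·57 = 7)
  q = 1: r = 3, s = 17 − 1·(-22) = 39, t = -44 − 1·57 = -101  (check: 878·39 + 339·(-101) = 3)
  q = 2: r = 1, s = -22 − 2·39 = -100, t = 57 − 2·(-101) = 259  (check: 878·(-100) + 339·259 = 1)
The row with r = 1 (the gcd) gives the Bezout coefficients s = -100, t = 259.
Result: 878 · (-100) + 339 · (259) = 1.

gcd(878, 339) = 1; s = -100, t = 259 (check: 878·(-100) + 339·259 = 1).


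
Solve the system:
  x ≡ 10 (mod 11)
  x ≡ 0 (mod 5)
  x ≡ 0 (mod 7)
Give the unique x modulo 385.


Moduli 11, 5, 7 are pairwise coprime; by CRT there is a unique solution modulo M = 11 · 5 · 7 = 385.
Solve pairwise, accumulating the modulus:
  Start with x ≡ 10 (mod 11).
  Combine with x ≡ 0 (mod 5): since gcd(11, 5) = 1, we get a unique residue mod 55.
    Write x = 10 + 11·t and substitute into x ≡ 0 (mod 5): 11·t ≡ 0 − 10 = -10 (mod 5).
    Reduce coefficients mod 5: 1·t ≡ 0 (mod 5).
    So t ≡ 0 (mod 5).
    Then x = 10 + 11·0 = 10, valid modulo lcm(11, 5) = 55: x ≡ 10 (mod 55).
  Combine with x ≡ 0 (mod 7): since gcd(55, 7) = 1, we get a unique residue mod 385.
    Write x = 10 + 55·t and substitute into x ≡ 0 (mod 7): 55·t ≡ 0 − 10 = -10 (mod 7).
    Reduce coefficients mod 7: 6·t ≡ 4 (mod 7).
    The inverse of 6 mod 7 is 6 (since 6·6 = 36 = 5·7 + 1), so t ≡ 6·4 = 24 ≡ 3 (mod 7).
    Then x = 10 + 55·3 = 175, valid modulo lcm(55, 7) = 385: x ≡ 175 (mod 385).
Verify: 175 mod 11 = 10 ✓, 175 mod 5 = 0 ✓, 175 mod 7 = 0 ✓.

x ≡ 175 (mod 385).


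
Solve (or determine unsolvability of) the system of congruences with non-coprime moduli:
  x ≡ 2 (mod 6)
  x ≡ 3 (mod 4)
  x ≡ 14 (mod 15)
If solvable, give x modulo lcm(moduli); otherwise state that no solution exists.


Moduli 6, 4, 15 are not pairwise coprime, so CRT works modulo lcm(m_i) when all pairwise compatibility conditions hold.
Pairwise compatibility: gcd(m_i, m_j) must divide a_i - a_j for every pair.
Merge one congruence at a time:
  Start: x ≡ 2 (mod 6).
  Combine with x ≡ 3 (mod 4): gcd(6, 4) = 2, and 3 - 2 = 1 is NOT divisible by 2.
    ⇒ system is inconsistent (no integer solution).

No solution (the system is inconsistent).


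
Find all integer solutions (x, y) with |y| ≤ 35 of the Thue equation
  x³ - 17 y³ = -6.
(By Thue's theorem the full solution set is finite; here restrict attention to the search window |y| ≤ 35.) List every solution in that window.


The equation is x³ - 17y³ = -6. For fixed y, x³ = 17·y³ − 6, so a solution requires the RHS to be a perfect cube.
Strategy: iterate y from -35 to 35, compute RHS = 17·y³ − 6, and check whether it is a (positive or negative) perfect cube.
Check small values of y:
  y = 0: RHS = -6 is not a perfect cube.
  y = 1: RHS = 11 is not a perfect cube.
  y = -1: RHS = -23 is not a perfect cube.
  y = 2: RHS = 130 is not a perfect cube.
  y = -2: RHS = -142 is not a perfect cube.
  y = 3: RHS = 453 is not a perfect cube.
  y = -3: RHS = -465 is not a perfect cube.
Continuing the search up to |y| = 35 finds no solutions either.
No (x, y) in the scanned range satisfies the equation.

No integer solutions with |y| ≤ 35.


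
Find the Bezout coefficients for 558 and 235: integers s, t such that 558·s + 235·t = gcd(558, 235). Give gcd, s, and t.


Euclidean algorithm on (558, 235) — divide until remainder is 0:
  558 = 2 · 235 + 88
  235 = 2 · 88 + 59
  88 = 1 · 59 + 29
  59 = 2 · 29 + 1
  29 = 29 · 1 + 0
gcd(558, 235) = 1.
Track Bezout coefficients alongside the remainders: start with r₀ = 558 = a·1 + b·0 (s = 1, t = 0) and r₁ = 235 = a·0 + b·1 (s = 0, t = 1); each new remainder r_{k+1} = r_{k-1} − q_k·r_k inherits s_{k+1} = s_{k-1} − q_k·s_k, t_{k+1} = t_{k-1} − q_k·t_k, so r_k = a·s_k + b·t_k at every step:
  q = 2: r = 88, s = 1 − 2·0 = 1, t = 0 − 2·1 = -2  (check: 558·1 + 235·(-2) = 88)
  q = 2: r = 59, s = 0 − 2·1 = -2, t = 1 − 2·(-2) = 5  (check: 558·(-2) + 235·5 = 59)
  q = 1: r = 29, s = 1 − 1·(-2) = 3, t = -2 − 1·5 = -7  (check: 558·3 + 235·(-7) = 29)
  q = 2: r = 1, s = -2 − 2·3 = -8, t = 5 − 2·(-7) = 19  (check: 558·(-8) + 235·19 = 1)
The row with r = 1 (the gcd) gives the Bezout coefficients s = -8, t = 19.
Result: 558 · (-8) + 235 · (19) = 1.

gcd(558, 235) = 1; s = -8, t = 19 (check: 558·(-8) + 235·19 = 1).


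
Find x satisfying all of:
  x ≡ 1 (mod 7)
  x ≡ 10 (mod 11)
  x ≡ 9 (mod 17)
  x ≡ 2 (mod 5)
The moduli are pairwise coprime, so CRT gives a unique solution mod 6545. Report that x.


Product of moduli M = 7 · 11 · 17 · 5 = 6545.
Merge one congruence at a time:
  Start: x ≡ 1 (mod 7).
  Combine with x ≡ 10 (mod 11); new modulus lcm = 77.
    Write x = 1 + 7·t and substitute into x ≡ 10 (mod 11): 7·t ≡ 10 − 1 = 9 (mod 11).
    The inverse of 7 mod 11 is 8 (since 7·8 = 56 = 5·11 + 1), so t ≡ 8·9 = 72 ≡ 6 (mod 11).
    Then x = 1 + 7·6 = 43, valid modulo lcm(7, 11) = 77: x ≡ 43 (mod 77).
  Combine with x ≡ 9 (mod 17); new modulus lcm = 1309.
    Write x = 43 + 77·t and substitute into x ≡ 9 (mod 17): 77·t ≡ 9 − 43 = -34 (mod 17).
    Reduce coefficients mod 17: 9·t ≡ 0 (mod 17).
    The inverse of 9 mod 17 is 2 (since 9·2 = 18 = 1·17 + 1), so t ≡ 2·0 = 0 ≡ 0 (mod 17).
    Then x = 43 + 77·0 = 43, valid modulo lcm(77, 17) = 1309: x ≡ 43 (mod 1309).
  Combine with x ≡ 2 (mod 5); new modulus lcm = 6545.
    Write x = 43 + 1309·t and substitute into x ≡ 2 (mod 5): 1309·t ≡ 2 − 43 = -41 (mod 5).
    Reduce coefficients mod 5: 4·t ≡ 4 (mod 5).
    The inverse of 4 mod 5 is 4 (since 4·4 = 16 = 3·5 + 1), so t ≡ 4·4 = 16 ≡ 1 (mod 5).
    Then x = 43 + 1309·1 = 1352, valid modulo lcm(1309, 5) = 6545: x ≡ 1352 (mod 6545).
Verify against each original: 1352 mod 7 = 1, 1352 mod 11 = 10, 1352 mod 17 = 9, 1352 mod 5 = 2.

x ≡ 1352 (mod 6545).


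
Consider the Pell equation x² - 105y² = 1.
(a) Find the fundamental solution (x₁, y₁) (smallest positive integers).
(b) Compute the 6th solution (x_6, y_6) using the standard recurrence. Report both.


Step 1: Find the fundamental solution (x₁, y₁) of x² - 105y² = 1.
  Expand √105 as a continued fraction. a₀ = ⌊√105⌋ = 10; iterate m_{k+1} = d_k·a_k − m_k, d_{k+1} = (105 − m_{k+1}²)/d_k, a_{k+1} = ⌊(a₀ + m_{k+1})/d_{k+1}⌋ (starting m₀ = 0, d₀ = 1), with convergents p_k = a_k·p_{k-1} + p_{k-2}, q_k = a_k·q_{k-1} + q_{k-2} (p₋₁ = 1, q₋₁ = 0):
  k = 0: a₀ = 10; p₀/q₀ = 10/1; p₀² − 105·q₀² = 100 − 105 = -5.
  k = 1: m = 10, d = 5, a = ⌊(10 + 10)/5⌋ = 4; p/q = (4·10 + 1)/(4·1 + 0) = 41/4; p² − 105·q² = 1681 − 1680 = 1.
  The first convergent with p² − 105·q² = 1 gives the fundamental solution (x₁, y₁) = (41, 4).
Step 2: Apply the recurrence (x_{n+1}, y_{n+1}) = (x₁x_n + 105y₁y_n, x₁y_n + y₁x_n) repeatedly.
  From (x_1, y_1) = (41, 4): x_2 = 41·41 + 105·4·4 = 3361; y_2 = 41·4 + 4·41 = 328.
  From (x_2, y_2) = (3361, 328): x_3 = 41·3361 + 105·4·328 = 275561; y_3 = 41·328 + 4·3361 = 26892.
  From (x_3, y_3) = (275561, 26892): x_4 = 41·275561 + 105·4·26892 = 22592641; y_4 = 41·26892 + 4·275561 = 2204816.
  From (x_4, y_4) = (22592641, 2204816): x_5 = 41·22592641 + 105·4·2204816 = 1852321001; y_5 = 41·2204816 + 4·22592641 = 180768020.
  From (x_5, y_5) = (1852321001, 180768020): x_6 = 41·1852321001 + 105·4·180768020 = 151867729441; y_6 = 41·180768020 + 4·1852321001 = 14820772824.
Step 3: Verify x_6² - 105·y_6² = 23063807245564778172481 - 23063807245564778172480 = 1 (should be 1). ✓

(x_1, y_1) = (41, 4); (x_6, y_6) = (151867729441, 14820772824).


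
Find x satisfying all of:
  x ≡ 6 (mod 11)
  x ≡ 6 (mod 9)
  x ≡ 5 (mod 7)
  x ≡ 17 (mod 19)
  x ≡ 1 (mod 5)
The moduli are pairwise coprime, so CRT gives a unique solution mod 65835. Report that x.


Product of moduli M = 11 · 9 · 7 · 19 · 5 = 65835.
Merge one congruence at a time:
  Start: x ≡ 6 (mod 11).
  Combine with x ≡ 6 (mod 9); new modulus lcm = 99.
    Write x = 6 + 11·t and substitute into x ≡ 6 (mod 9): 11·t ≡ 6 − 6 = 0 (mod 9).
    Reduce coefficients mod 9: 2·t ≡ 0 (mod 9).
    The inverse of 2 mod 9 is 5 (since 2·5 = 10 = 1·9 + 1), so t ≡ 5·0 = 0 ≡ 0 (mod 9).
    Then x = 6 + 11·0 = 6, valid modulo lcm(11, 9) = 99: x ≡ 6 (mod 99).
  Combine with x ≡ 5 (mod 7); new modulus lcm = 693.
    Write x = 6 + 99·t and substitute into x ≡ 5 (mod 7): 99·t ≡ 5 − 6 = -1 (mod 7).
    Reduce coefficients mod 7: 1·t ≡ 6 (mod 7).
    So t ≡ 6 (mod 7).
    Then x = 6 + 99·6 = 600, valid modulo lcm(99, 7) = 693: x ≡ 600 (mod 693).
  Combine with x ≡ 17 (mod 19); new modulus lcm = 13167.
    Write x = 600 + 693·t and substitute into x ≡ 17 (mod 19): 693·t ≡ 17 − 600 = -583 (mod 19).
    Reduce coefficients mod 19: 9·t ≡ 6 (mod 19).
    The inverse of 9 mod 19 is 17 (since 9·17 = 153 = 8·19 + 1), so t ≡ 17·6 = 102 ≡ 7 (mod 19).
    Then x = 600 + 693·7 = 5451, valid modulo lcm(693, 19) = 13167: x ≡ 5451 (mod 13167).
  Combine with x ≡ 1 (mod 5); new modulus lcm = 65835.
    Write x = 5451 + 13167·t and substitute into x ≡ 1 (mod 5): 13167·t ≡ 1 − 5451 = -5450 (mod 5).
    Reduce coefficients mod 5: 2·t ≡ 0 (mod 5).
    The inverse of 2 mod 5 is 3 (since 2·3 = 6 = 1·5 + 1), so t ≡ 3·0 = 0 ≡ 0 (mod 5).
    Then x = 5451 + 13167·0 = 5451, valid modulo lcm(13167, 5) = 65835: x ≡ 5451 (mod 65835).
Verify against each original: 5451 mod 11 = 6, 5451 mod 9 = 6, 5451 mod 7 = 5, 5451 mod 19 = 17, 5451 mod 5 = 1.

x ≡ 5451 (mod 65835).


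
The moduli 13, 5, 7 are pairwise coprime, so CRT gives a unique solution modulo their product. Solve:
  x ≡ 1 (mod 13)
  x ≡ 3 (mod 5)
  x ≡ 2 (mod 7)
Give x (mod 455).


Moduli 13, 5, 7 are pairwise coprime; by CRT there is a unique solution modulo M = 13 · 5 · 7 = 455.
Solve pairwise, accumulating the modulus:
  Start with x ≡ 1 (mod 13).
  Combine with x ≡ 3 (mod 5): since gcd(13, 5) = 1, we get a unique residue mod 65.
    Write x = 1 + 13·t and substitute into x ≡ 3 (mod 5): 13·t ≡ 3 − 1 = 2 (mod 5).
    Reduce coefficients mod 5: 3·t ≡ 2 (mod 5).
    The inverse of 3 mod 5 is 2 (since 3·2 = 6 = 1·5 + 1), so t ≡ 2·2 = 4 ≡ 4 (mod 5).
    Then x = 1 + 13·4 = 53, valid modulo lcm(13, 5) = 65: x ≡ 53 (mod 65).
  Combine with x ≡ 2 (mod 7): since gcd(65, 7) = 1, we get a unique residue mod 455.
    Write x = 53 + 65·t and substitute into x ≡ 2 (mod 7): 65·t ≡ 2 − 53 = -51 (mod 7).
    Reduce coefficients mod 7: 2·t ≡ 5 (mod 7).
    The inverse of 2 mod 7 is 4 (since 2·4 = 8 = 1·7 + 1), so t ≡ 4·5 = 20 ≡ 6 (mod 7).
    Then x = 53 + 65·6 = 443, valid modulo lcm(65, 7) = 455: x ≡ 443 (mod 455).
Verify: 443 mod 13 = 1 ✓, 443 mod 5 = 3 ✓, 443 mod 7 = 2 ✓.

x ≡ 443 (mod 455).


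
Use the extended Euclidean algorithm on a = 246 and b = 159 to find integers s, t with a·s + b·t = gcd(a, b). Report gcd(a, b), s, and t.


Euclidean algorithm on (246, 159) — divide until remainder is 0:
  246 = 1 · 159 + 87
  159 = 1 · 87 + 72
  87 = 1 · 72 + 15
  72 = 4 · 15 + 12
  15 = 1 · 12 + 3
  12 = 4 · 3 + 0
gcd(246, 159) = 3.
Track Bezout coefficients alongside the remainders: start with r₀ = 246 = a·1 + b·0 (s = 1, t = 0) and r₁ = 159 = a·0 + b·1 (s = 0, t = 1); each new remainder r_{k+1} = r_{k-1} − q_k·r_k inherits s_{k+1} = s_{k-1} − q_k·s_k, t_{k+1} = t_{k-1} − q_k·t_k, so r_k = a·s_k + b·t_k at every step:
  q = 1: r = 87, s = 1 − 1·0 = 1, t = 0 − 1·1 = -1  (check: 246·1 + 159·(-1) = 87)
  q = 1: r = 72, s = 0 − 1·1 = -1, t = 1 − 1·(-1) = 2  (check: 246·(-1) + 159·2 = 72)
  q = 1: r = 15, s = 1 − 1·(-1) = 2, t = -1 − 1·2 = -3  (check: 246·2 + 159·(-3) = 15)
  q = 4: r = 12, s = -1 − 4·2 = -9, t = 2 − 4·(-3) = 14  (check: 246·(-9) + 159·14 = 12)
  q = 1: r = 3, s = 2 − 1·(-9) = 11, t = -3 − 1·14 = -17  (check: 246·11 + 159·(-17) = 3)
The row with r = 3 (the gcd) gives the Bezout coefficients s = 11, t = -17.
Result: 246 · (11) + 159 · (-17) = 3.

gcd(246, 159) = 3; s = 11, t = -17 (check: 246·11 + 159·(-17) = 3).


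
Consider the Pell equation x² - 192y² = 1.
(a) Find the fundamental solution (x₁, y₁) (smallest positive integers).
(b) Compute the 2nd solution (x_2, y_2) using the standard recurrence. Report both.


Step 1: Find the fundamental solution (x₁, y₁) of x² - 192y² = 1.
  Expand √192 as a continued fraction. a₀ = ⌊√192⌋ = 13; iterate m_{k+1} = d_k·a_k − m_k, d_{k+1} = (192 − m_{k+1}²)/d_k, a_{k+1} = ⌊(a₀ + m_{k+1})/d_{k+1}⌋ (starting m₀ = 0, d₀ = 1), with convergents p_k = a_k·p_{k-1} + p_{k-2}, q_k = a_k·q_{k-1} + q_{k-2} (p₋₁ = 1, q₋₁ = 0):
  k = 0: a₀ = 13; p₀/q₀ = 13/1; p₀² − 192·q₀² = 169 − 192 = -23.
  k = 1: m = 13, d = 23, a = ⌊(13 + 13)/23⌋ = 1; p/q = (1·13 + 1)/(1·1 + 0) = 14/1; p² − 192·q² = 196 − 192 = 4.
  k = 2: m = 10, d = 4, a = ⌊(13 + 10)/4⌋ = 5; p/q = (5·14 + 13)/(5·1 + 1) = 83/6; p² − 192·q² = 6889 − 6912 = -23.
  k = 3: m = 10, d = 23, a = ⌊(13 + 10)/23⌋ = 1; p/q = (1·83 + 14)/(1·6 + 1) = 97/7; p² − 192·q² = 9409 − 9408 = 1.
  The first convergent with p² − 192·q² = 1 gives the fundamental solution (x₁, y₁) = (97, 7).
Step 2: Apply the recurrence (x_{n+1}, y_{n+1}) = (x₁x_n + 192y₁y_n, x₁y_n + y₁x_n) repeatedly.
  From (x_1, y_1) = (97, 7): x_2 = 97·97 + 192·7·7 = 18817; y_2 = 97·7 + 7·97 = 1358.
Step 3: Verify x_2² - 192·y_2² = 354079489 - 354079488 = 1 (should be 1). ✓

(x_1, y_1) = (97, 7); (x_2, y_2) = (18817, 1358).


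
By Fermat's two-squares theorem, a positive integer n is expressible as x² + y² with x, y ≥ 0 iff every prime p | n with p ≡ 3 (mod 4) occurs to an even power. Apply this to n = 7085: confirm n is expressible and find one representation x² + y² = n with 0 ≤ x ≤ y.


Step 1: Factor n = 7085 = 5 · 13 · 109.
Step 2: Check the mod-4 condition on each prime factor: 5 ≡ 1 (mod 4), exponent 1; 13 ≡ 1 (mod 4), exponent 1; 109 ≡ 1 (mod 4), exponent 1.
All primes ≡ 3 (mod 4) appear to even exponent (or don't appear), so by the two-squares theorem n IS expressible as a sum of two squares.
Step 3: Build a representation. Here n = 5 · 13 · 109 is a product of primes ≡ 1 (mod 4). Each prime p ≡ 1 (mod 4) is itself a sum of two squares; find a² by testing p − a² for a perfect square:
  5: 5 − 1² = 4 = 2² ⇒ 5 = 1² + 2².
  13: 13 − 1² = 12, 13 − 2² = 9 = 3² ⇒ 13 = 2² + 3².
  109: 109 − 1² = 108, 109 − 2² = 105, 109 − 3² = 100 = 10² ⇒ 109 = 3² + 10².
  Combine using the Brahmagupta–Fibonacci identity (a² + b²)(c² + d²) = (ac − bd)² + (ad + bc)² = (ac + bd)² + (ad − bc)²:
  5 · 13 = 65: from (1² + 2²)(2² + 3²), take (1·2 − 2·3, 1·3 + 2·2) = (2 − 6, 3 + 4) = (-4, 7); dropping signs (only squares matter) gives (4, 7); check 4² + 7² = 16 + 49 = 65 ✓.
  65 · 109 = 7085: from (4² + 7²)(3² + 10²), take (4·3 − 7·10, 4·10 + 7·3) = (12 − 70, 40 + 21) = (-58, 61); dropping signs (only squares matter) gives (58, 61); check 58² + 61² = 3364 + 3721 = 7085 ✓.
Step 4: Order so x ≤ y and verify: 58² + 61² = 3364 + 3721 = 7085 = n. ✓

n = 7085 = 58² + 61² (one valid representation with x ≤ y).


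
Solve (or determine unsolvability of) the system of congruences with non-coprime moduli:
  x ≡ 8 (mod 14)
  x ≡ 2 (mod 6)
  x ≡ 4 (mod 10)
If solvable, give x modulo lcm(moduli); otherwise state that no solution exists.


Moduli 14, 6, 10 are not pairwise coprime, so CRT works modulo lcm(m_i) when all pairwise compatibility conditions hold.
Pairwise compatibility: gcd(m_i, m_j) must divide a_i - a_j for every pair.
Merge one congruence at a time:
  Start: x ≡ 8 (mod 14).
  Combine with x ≡ 2 (mod 6): gcd(14, 6) = 2; 2 - 8 = -6, which IS divisible by 2, so compatible.
    Write x = 8 + 14·t and substitute into x ≡ 2 (mod 6): 14·t ≡ 2 − 8 = -6 (mod 6).
    Divide the congruence (and modulus) by g = 2: 7·t ≡ -3 (mod 3).
    Reduce coefficients mod 3: 1·t ≡ 0 (mod 3).
    So t ≡ 0 (mod 3).
    Then x = 8 + 14·0 = 8, valid modulo lcm(14, 6) = 42: x ≡ 8 (mod 42).
  Combine with x ≡ 4 (mod 10): gcd(42, 10) = 2; 4 - 8 = -4, which IS divisible by 2, so compatible.
    Write x = 8 + 42·t and substitute into x ≡ 4 (mod 10): 42·t ≡ 4 − 8 = -4 (mod 10).
    Divide the congruence (and modulus) by g = 2: 21·t ≡ -2 (mod 5).
    Reduce coefficients mod 5: 1·t ≡ 3 (mod 5).
    So t ≡ 3 (mod 5).
    Then x = 8 + 42·3 = 134, valid modulo lcm(42, 10) = 210: x ≡ 134 (mod 210).
Verify: 134 mod 14 = 8, 134 mod 6 = 2, 134 mod 10 = 4.

x ≡ 134 (mod 210).


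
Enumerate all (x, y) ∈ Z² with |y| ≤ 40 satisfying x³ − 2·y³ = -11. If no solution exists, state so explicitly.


The equation is x³ - 2y³ = -11. For fixed y, x³ = 2·y³ − 11, so a solution requires the RHS to be a perfect cube.
Strategy: iterate y from -40 to 40, compute RHS = 2·y³ − 11, and check whether it is a (positive or negative) perfect cube.
Check small values of y:
  y = 0: RHS = -11 is not a perfect cube.
  y = 1: RHS = -9 is not a perfect cube.
  y = -1: RHS = -13 is not a perfect cube.
  y = 2: RHS = 5 is not a perfect cube.
  y = -2: RHS = -27 = (-3)³ ⇒ x = -3 works.
  y = 3: RHS = 43 is not a perfect cube.
  y = -3: RHS = -65 is not a perfect cube.
Continuing the search up to |y| = 40 finds no further solutions beyond those listed.
Collected solutions: (-3, -2).

Solutions (with |y| ≤ 40): (-3, -2).


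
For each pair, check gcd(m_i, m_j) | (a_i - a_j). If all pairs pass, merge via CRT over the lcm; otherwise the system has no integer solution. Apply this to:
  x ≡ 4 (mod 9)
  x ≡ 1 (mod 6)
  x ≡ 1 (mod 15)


Moduli 9, 6, 15 are not pairwise coprime, so CRT works modulo lcm(m_i) when all pairwise compatibility conditions hold.
Pairwise compatibility: gcd(m_i, m_j) must divide a_i - a_j for every pair.
Merge one congruence at a time:
  Start: x ≡ 4 (mod 9).
  Combine with x ≡ 1 (mod 6): gcd(9, 6) = 3; 1 - 4 = -3, which IS divisible by 3, so compatible.
    Write x = 4 + 9·t and substitute into x ≡ 1 (mod 6): 9·t ≡ 1 − 4 = -3 (mod 6).
    Divide the congruence (and modulus) by g = 3: 3·t ≡ -1 (mod 2).
    Reduce coefficients mod 2: 1·t ≡ 1 (mod 2).
    So t ≡ 1 (mod 2).
    Then x = 4 + 9·1 = 13, valid modulo lcm(9, 6) = 18: x ≡ 13 (mod 18).
  Combine with x ≡ 1 (mod 15): gcd(18, 15) = 3; 1 - 13 = -12, which IS divisible by 3, so compatible.
    Write x = 13 + 18·t and substitute into x ≡ 1 (mod 15): 18·t ≡ 1 − 13 = -12 (mod 15).
    Divide the congruence (and modulus) by g = 3: 6·t ≡ -4 (mod 5).
    Reduce coefficients mod 5: 1·t ≡ 1 (mod 5).
    So t ≡ 1 (mod 5).
    Then x = 13 + 18·1 = 31, valid modulo lcm(18, 15) = 90: x ≡ 31 (mod 90).
Verify: 31 mod 9 = 4, 31 mod 6 = 1, 31 mod 15 = 1.

x ≡ 31 (mod 90).


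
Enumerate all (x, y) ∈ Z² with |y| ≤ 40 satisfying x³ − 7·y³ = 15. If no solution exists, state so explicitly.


The equation is x³ - 7y³ = 15. For fixed y, x³ = 7·y³ + 15, so a solution requires the RHS to be a perfect cube.
Strategy: iterate y from -40 to 40, compute RHS = 7·y³ + 15, and check whether it is a (positive or negative) perfect cube.
Check small values of y:
  y = 0: RHS = 15 is not a perfect cube.
  y = 1: RHS = 22 is not a perfect cube.
  y = -1: RHS = 8 = (2)³ ⇒ x = 2 works.
  y = 2: RHS = 71 is not a perfect cube.
  y = -2: RHS = -41 is not a perfect cube.
  y = 3: RHS = 204 is not a perfect cube.
  y = -3: RHS = -174 is not a perfect cube.
Continuing, at y = 23: RHS = 85184 = (44)³ ⇒ x = 44 works.
Searching the remaining y in |y| ≤ 40 finds no further solutions.
Collected solutions: (2, -1), (44, 23).

Solutions (with |y| ≤ 40): (2, -1), (44, 23).


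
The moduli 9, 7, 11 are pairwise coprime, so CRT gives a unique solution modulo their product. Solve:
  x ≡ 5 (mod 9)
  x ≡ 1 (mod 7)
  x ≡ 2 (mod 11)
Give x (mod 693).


Moduli 9, 7, 11 are pairwise coprime; by CRT there is a unique solution modulo M = 9 · 7 · 11 = 693.
Solve pairwise, accumulating the modulus:
  Start with x ≡ 5 (mod 9).
  Combine with x ≡ 1 (mod 7): since gcd(9, 7) = 1, we get a unique residue mod 63.
    Write x = 5 + 9·t and substitute into x ≡ 1 (mod 7): 9·t ≡ 1 − 5 = -4 (mod 7).
    Reduce coefficients mod 7: 2·t ≡ 3 (mod 7).
    The inverse of 2 mod 7 is 4 (since 2·4 = 8 = 1·7 + 1), so t ≡ 4·3 = 12 ≡ 5 (mod 7).
    Then x = 5 + 9·5 = 50, valid modulo lcm(9, 7) = 63: x ≡ 50 (mod 63).
  Combine with x ≡ 2 (mod 11): since gcd(63, 11) = 1, we get a unique residue mod 693.
    Write x = 50 + 63·t and substitute into x ≡ 2 (mod 11): 63·t ≡ 2 − 50 = -48 (mod 11).
    Reduce coefficients mod 11: 8·t ≡ 7 (mod 11).
    The inverse of 8 mod 11 is 7 (since 8·7 = 56 = 5·11 + 1), so t ≡ 7·7 = 49 ≡ 5 (mod 11).
    Then x = 50 + 63·5 = 365, valid modulo lcm(63, 11) = 693: x ≡ 365 (mod 693).
Verify: 365 mod 9 = 5 ✓, 365 mod 7 = 1 ✓, 365 mod 11 = 2 ✓.

x ≡ 365 (mod 693).
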